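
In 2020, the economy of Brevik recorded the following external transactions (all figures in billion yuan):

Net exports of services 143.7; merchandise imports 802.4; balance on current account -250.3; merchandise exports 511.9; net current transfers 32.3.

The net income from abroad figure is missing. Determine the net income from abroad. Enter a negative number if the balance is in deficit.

Current account = goods balance + services balance + net primary income + net secondary income
Sum of the known components = -114.5
Net income from abroad = CA - (known components) = -250.3 - (-114.5) = -135.8

-135.8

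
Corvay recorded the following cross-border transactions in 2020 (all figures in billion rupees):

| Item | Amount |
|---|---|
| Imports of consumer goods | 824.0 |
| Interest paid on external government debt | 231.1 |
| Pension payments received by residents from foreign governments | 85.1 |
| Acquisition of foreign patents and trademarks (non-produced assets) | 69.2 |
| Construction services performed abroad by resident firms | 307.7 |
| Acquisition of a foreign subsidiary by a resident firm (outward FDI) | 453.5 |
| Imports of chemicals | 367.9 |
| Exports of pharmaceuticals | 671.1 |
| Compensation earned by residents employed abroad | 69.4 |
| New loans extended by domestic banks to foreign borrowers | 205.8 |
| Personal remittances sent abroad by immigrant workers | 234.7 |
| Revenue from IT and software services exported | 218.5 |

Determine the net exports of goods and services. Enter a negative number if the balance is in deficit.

Goods: -824.0 + 671.1 - 367.9 = -520.8
Services: 307.7 + 218.5 = 526.2
Trade balance = -520.8 + 526.2 = 5.4
(Excluded from the trade balance — primary income: interest paid on external government debt 231.1, compensation earned by residents employed abroad 69.4; secondary income: pension payments received by residents from foreign governments 85.1, personal remittances sent abroad by immigrant workers 234.7; capital account: acquisition of foreign patents and trademarks (non-produced assets) 69.2; financial account: acquisition of a foreign subsidiary by a resident firm (outward FDI) 453.5, new loans extended by domestic banks to foreign borrowers 205.8.)

5.4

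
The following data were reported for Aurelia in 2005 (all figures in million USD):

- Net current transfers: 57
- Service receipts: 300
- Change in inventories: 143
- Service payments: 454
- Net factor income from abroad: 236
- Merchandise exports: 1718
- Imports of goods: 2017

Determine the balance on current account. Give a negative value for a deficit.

Goods balance = 1718 - 2017 = -299
Services balance = 300 - 454 = -154
Trade balance (goods + services) = -299 + (-154) = -453
Net primary income = 236
Net secondary income = 57
Current account = -453 + 236 + 57 = -160

-160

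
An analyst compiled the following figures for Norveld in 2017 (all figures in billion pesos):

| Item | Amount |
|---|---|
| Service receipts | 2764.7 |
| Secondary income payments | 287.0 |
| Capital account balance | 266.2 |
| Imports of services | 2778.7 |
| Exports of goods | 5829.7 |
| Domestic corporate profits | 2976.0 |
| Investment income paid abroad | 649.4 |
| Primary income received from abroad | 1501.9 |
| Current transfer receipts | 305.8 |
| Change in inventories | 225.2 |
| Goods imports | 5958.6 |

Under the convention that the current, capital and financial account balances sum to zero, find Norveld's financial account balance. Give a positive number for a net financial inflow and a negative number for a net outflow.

Goods balance = 5829.7 - 5958.6 = -128.9
Services balance = 2764.7 - 2778.7 = -14.0
Trade balance (goods + services) = -128.9 + (-14.0) = -142.9
Net primary income = 1501.9 - 649.4 = 852.5
Net secondary income = 305.8 - 287.0 = 18.8
Current account = -142.9 + 852.5 + 18.8 = 728.4
Financial account = -(728.4 + 266.2) = -994.6

-994.6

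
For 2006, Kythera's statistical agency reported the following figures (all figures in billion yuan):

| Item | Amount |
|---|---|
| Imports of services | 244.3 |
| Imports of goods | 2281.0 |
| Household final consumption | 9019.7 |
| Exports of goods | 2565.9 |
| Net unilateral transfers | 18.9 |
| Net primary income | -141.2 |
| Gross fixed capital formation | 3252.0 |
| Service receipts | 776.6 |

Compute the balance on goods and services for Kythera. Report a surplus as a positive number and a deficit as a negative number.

817.2

Goods balance = 2565.9 - 2281.0 = 284.9
Services balance = 776.6 - 244.3 = 532.3
Trade balance (goods + services) = 284.9 + 532.3 = 817.2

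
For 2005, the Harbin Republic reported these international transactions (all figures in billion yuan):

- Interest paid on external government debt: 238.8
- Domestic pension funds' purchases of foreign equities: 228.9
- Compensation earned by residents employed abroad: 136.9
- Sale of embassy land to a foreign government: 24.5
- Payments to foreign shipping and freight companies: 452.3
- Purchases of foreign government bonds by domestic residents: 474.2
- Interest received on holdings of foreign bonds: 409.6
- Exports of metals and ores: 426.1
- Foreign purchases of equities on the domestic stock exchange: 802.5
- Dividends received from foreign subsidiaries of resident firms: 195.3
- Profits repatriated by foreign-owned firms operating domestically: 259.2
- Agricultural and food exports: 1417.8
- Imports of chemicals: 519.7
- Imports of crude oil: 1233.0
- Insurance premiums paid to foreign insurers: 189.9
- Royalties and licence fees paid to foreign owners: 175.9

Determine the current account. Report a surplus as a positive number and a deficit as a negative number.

Goods: 1417.8 - 519.7 - 1233.0 + 426.1 = 91.2
Services: -452.3 - 175.9 - 189.9 = -818.1
Primary income: -259.2 + 409.6 - 238.8 + 136.9 + 195.3 = 243.8
Current account = 91.2 + (-818.1) + 243.8 = -483.1
(Excluded from the current account — financial account: domestic pension funds' purchases of foreign equities 228.9, purchases of foreign government bonds by domestic residents 474.2, foreign purchases of equities on the domestic stock exchange 802.5; capital account: sale of embassy land to a foreign government 24.5.)

-483.1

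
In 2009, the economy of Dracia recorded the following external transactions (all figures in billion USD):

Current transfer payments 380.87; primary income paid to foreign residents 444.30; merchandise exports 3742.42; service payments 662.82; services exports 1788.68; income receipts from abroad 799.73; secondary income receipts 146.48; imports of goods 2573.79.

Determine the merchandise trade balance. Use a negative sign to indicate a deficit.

1168.63

Goods balance = 3742.42 - 2573.79 = 1168.63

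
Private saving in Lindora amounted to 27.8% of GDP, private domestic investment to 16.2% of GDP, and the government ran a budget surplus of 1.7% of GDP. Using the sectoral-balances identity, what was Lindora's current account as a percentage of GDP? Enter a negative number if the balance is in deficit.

By the sectoral-balances identity, CA = (S_private - I) + (T - G).
Private balance = 27.8 - 16.2 = 11.6
Government balance (T - G) = 1.7
CA = 11.6 + 1.7 = 13.3

13.3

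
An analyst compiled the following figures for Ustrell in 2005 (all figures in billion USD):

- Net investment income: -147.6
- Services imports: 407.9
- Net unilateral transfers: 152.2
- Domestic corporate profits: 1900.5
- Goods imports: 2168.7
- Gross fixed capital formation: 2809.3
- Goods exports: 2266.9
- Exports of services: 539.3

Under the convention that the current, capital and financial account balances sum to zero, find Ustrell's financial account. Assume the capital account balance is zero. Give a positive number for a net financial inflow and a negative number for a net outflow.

-234.2

Goods balance = 2266.9 - 2168.7 = 98.2
Services balance = 539.3 - 407.9 = 131.4
Trade balance (goods + services) = 98.2 + 131.4 = 229.6
Net primary income = -147.6
Net secondary income = 152.2
Current account = 229.6 + (-147.6) + 152.2 = 234.2
Financial account = -(234.2) = -234.2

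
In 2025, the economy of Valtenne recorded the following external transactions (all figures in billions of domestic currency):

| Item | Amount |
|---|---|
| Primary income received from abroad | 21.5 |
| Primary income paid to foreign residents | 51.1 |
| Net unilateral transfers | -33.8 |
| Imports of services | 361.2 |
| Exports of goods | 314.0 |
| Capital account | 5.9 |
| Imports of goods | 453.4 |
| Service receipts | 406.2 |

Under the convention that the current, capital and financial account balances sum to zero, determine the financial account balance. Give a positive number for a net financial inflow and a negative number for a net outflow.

151.9

Goods balance = 314.0 - 453.4 = -139.4
Services balance = 406.2 - 361.2 = 45.0
Trade balance (goods + services) = -139.4 + 45.0 = -94.4
Net primary income = 21.5 - 51.1 = -29.6
Net secondary income = -33.8
Current account = -94.4 + (-29.6) + (-33.8) = -157.8
Financial account = -(-157.8 + 5.9) = 151.9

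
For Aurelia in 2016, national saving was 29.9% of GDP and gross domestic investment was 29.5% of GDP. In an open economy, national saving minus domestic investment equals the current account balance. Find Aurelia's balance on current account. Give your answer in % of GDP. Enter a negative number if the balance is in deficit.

CA = S - I = 29.9 - 29.5 = 0.4

0.4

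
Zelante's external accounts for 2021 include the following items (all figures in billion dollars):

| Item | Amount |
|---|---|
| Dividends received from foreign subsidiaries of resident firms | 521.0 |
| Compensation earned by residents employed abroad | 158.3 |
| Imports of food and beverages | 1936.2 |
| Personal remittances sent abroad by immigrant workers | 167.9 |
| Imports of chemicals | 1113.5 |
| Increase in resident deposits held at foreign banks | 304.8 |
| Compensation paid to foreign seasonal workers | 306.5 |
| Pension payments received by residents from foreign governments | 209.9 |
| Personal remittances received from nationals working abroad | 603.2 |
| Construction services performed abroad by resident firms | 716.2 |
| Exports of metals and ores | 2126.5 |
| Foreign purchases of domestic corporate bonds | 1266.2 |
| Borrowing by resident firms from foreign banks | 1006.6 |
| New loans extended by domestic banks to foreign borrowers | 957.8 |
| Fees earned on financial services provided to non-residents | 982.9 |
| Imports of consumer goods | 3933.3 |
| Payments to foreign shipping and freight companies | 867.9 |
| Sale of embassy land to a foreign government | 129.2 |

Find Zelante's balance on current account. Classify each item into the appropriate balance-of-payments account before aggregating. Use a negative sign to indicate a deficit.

-3007.3

Goods: -1936.2 - 3933.3 + 2126.5 - 1113.5 = -4856.5
Services: 982.9 + 716.2 - 867.9 = 831.2
Primary income: -306.5 + 158.3 + 521.0 = 372.8
Secondary income: 603.2 - 167.9 + 209.9 = 645.2
Current account = (-4856.5) + 831.2 + 372.8 + 645.2 = -3007.3
(Excluded from the current account — financial account: increase in resident deposits held at foreign banks 304.8, foreign purchases of domestic corporate bonds 1266.2, borrowing by resident firms from foreign banks 1006.6, new loans extended by domestic banks to foreign borrowers 957.8; capital account: sale of embassy land to a foreign government 129.2.)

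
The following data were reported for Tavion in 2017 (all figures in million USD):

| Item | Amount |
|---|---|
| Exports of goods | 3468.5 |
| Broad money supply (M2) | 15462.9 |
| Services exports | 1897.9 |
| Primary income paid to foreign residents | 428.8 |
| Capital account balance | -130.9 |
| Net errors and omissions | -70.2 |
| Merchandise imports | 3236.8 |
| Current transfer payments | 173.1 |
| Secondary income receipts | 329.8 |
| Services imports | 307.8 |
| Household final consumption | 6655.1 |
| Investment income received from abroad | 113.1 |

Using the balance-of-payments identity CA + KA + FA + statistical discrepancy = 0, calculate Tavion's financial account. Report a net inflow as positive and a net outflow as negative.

-1461.7

Goods balance = 3468.5 - 3236.8 = 231.7
Services balance = 1897.9 - 307.8 = 1590.1
Trade balance (goods + services) = 231.7 + 1590.1 = 1821.8
Net primary income = 113.1 - 428.8 = -315.7
Net secondary income = 329.8 - 173.1 = 156.7
Current account = 1821.8 + (-315.7) + 156.7 = 1662.8
Financial account = -(1662.8 + (-130.9) + (-70.2)) = -1461.7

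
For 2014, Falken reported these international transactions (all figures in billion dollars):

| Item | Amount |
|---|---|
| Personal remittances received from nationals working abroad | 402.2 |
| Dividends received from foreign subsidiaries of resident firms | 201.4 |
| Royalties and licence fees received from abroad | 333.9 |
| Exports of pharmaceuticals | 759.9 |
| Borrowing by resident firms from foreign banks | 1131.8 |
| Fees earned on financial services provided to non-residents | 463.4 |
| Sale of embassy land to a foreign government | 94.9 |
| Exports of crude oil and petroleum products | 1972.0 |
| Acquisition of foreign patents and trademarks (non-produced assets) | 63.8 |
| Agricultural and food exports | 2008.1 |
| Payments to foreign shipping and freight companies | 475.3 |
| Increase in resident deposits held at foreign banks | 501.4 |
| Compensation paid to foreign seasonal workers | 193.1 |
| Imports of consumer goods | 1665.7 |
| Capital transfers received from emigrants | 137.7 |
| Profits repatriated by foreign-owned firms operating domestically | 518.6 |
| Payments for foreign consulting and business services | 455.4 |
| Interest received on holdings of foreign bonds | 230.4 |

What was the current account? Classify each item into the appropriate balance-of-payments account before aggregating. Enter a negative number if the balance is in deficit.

3063.2

Goods: -1665.7 + 759.9 + 2008.1 + 1972.0 = 3074.3
Services: 333.9 + 463.4 - 455.4 - 475.3 = -133.4
Primary income: -518.6 + 230.4 + 201.4 - 193.1 = -279.9
Secondary income: 402.2
Current account = 3074.3 + (-133.4) + (-279.9) + 402.2 = 3063.2
(Excluded from the current account — financial account: borrowing by resident firms from foreign banks 1131.8, increase in resident deposits held at foreign banks 501.4; capital account: sale of embassy land to a foreign government 94.9, acquisition of foreign patents and trademarks (non-produced assets) 63.8, capital transfers received from emigrants 137.7.)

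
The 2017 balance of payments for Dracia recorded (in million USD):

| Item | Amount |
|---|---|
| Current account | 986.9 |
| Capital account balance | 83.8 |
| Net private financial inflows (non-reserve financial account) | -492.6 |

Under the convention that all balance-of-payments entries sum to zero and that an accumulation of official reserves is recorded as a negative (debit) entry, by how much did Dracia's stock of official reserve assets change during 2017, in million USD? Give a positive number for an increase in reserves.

Official reserve transactions balance = -(986.9 + 83.8 + (-492.6)) = -578.1
An accumulation of reserves is recorded as a debit (negative entry), so the change in the stock of reserves is the negative of that balance.
Change in official reserves = -(-578.1) = 578.1

578.1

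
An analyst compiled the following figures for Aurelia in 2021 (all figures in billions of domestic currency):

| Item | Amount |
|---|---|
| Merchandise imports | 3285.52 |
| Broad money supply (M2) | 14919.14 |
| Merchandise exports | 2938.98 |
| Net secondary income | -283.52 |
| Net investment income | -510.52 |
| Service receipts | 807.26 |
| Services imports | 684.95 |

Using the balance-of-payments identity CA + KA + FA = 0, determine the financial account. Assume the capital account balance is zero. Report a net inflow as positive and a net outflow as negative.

1018.27

Goods balance = 2938.98 - 3285.52 = -346.54
Services balance = 807.26 - 684.95 = 122.31
Trade balance (goods + services) = -346.54 + 122.31 = -224.23
Net primary income = -510.52
Net secondary income = -283.52
Current account = -224.23 + (-510.52) + (-283.52) = -1018.27
Financial account = -(-1018.27) = 1018.27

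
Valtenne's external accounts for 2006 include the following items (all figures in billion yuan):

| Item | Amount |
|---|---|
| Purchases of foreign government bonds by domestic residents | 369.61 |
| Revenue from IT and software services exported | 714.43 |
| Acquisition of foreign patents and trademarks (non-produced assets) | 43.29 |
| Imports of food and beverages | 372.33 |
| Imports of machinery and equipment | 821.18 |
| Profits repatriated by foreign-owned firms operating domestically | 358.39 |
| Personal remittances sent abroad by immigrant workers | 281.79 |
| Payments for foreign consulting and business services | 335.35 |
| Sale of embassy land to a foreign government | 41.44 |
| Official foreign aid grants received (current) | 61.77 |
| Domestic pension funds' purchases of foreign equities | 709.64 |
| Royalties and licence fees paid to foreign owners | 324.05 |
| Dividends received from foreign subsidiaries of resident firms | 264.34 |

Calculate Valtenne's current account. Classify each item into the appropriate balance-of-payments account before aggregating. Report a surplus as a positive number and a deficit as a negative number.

Goods: -821.18 - 372.33 = -1193.51
Services: -335.35 + 714.43 - 324.05 = 55.03
Primary income: 264.34 - 358.39 = -94.05
Secondary income: 61.77 - 281.79 = -220.02
Current account = (-1193.51) + 55.03 + (-94.05) + (-220.02) = -1452.55
(Excluded from the current account — financial account: purchases of foreign government bonds by domestic residents 369.61, domestic pension funds' purchases of foreign equities 709.64; capital account: acquisition of foreign patents and trademarks (non-produced assets) 43.29, sale of embassy land to a foreign government 41.44.)

-1452.55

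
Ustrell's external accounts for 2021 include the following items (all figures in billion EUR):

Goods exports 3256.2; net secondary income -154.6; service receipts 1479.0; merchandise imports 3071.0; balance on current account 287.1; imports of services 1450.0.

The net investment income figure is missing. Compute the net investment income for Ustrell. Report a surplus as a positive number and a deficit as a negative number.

227.5

Current account = goods balance + services balance + net primary income + net secondary income
Sum of the known components = 59.6
Net investment income = CA - (known components) = 287.1 - 59.6 = 227.5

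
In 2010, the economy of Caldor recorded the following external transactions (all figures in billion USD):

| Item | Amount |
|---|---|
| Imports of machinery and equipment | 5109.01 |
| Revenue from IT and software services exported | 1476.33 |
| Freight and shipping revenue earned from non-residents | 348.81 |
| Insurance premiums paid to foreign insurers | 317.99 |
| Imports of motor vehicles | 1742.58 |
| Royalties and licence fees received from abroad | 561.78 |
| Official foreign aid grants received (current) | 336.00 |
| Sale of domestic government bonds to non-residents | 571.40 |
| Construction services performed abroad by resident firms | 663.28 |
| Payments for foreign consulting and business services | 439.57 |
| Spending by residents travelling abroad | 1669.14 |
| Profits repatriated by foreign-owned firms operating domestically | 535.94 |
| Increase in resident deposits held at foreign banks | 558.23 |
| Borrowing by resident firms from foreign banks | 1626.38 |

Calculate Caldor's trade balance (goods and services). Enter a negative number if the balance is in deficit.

-6228.09

Goods: -5109.01 - 1742.58 = -6851.59
Services: -1669.14 + 1476.33 - 317.99 + 348.81 + 663.28 + 561.78 - 439.57 = 623.50
Trade balance = -6851.59 + 623.50 = -6228.09
(Excluded from the trade balance — secondary income: official foreign aid grants received (current) 336.00; financial account: sale of domestic government bonds to non-residents 571.40, increase in resident deposits held at foreign banks 558.23, borrowing by resident firms from foreign banks 1626.38; primary income: profits repatriated by foreign-owned firms operating domestically 535.94.)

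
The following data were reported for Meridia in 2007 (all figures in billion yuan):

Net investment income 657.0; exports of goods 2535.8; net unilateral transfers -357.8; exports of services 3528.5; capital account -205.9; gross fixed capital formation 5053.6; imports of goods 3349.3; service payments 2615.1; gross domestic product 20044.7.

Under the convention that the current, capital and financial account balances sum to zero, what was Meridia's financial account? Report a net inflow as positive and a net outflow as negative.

-193.2

Goods balance = 2535.8 - 3349.3 = -813.5
Services balance = 3528.5 - 2615.1 = 913.4
Trade balance (goods + services) = -813.5 + 913.4 = 99.9
Net primary income = 657.0
Net secondary income = -357.8
Current account = 99.9 + 657.0 + (-357.8) = 399.1
Financial account = -(399.1 + (-205.9)) = -193.2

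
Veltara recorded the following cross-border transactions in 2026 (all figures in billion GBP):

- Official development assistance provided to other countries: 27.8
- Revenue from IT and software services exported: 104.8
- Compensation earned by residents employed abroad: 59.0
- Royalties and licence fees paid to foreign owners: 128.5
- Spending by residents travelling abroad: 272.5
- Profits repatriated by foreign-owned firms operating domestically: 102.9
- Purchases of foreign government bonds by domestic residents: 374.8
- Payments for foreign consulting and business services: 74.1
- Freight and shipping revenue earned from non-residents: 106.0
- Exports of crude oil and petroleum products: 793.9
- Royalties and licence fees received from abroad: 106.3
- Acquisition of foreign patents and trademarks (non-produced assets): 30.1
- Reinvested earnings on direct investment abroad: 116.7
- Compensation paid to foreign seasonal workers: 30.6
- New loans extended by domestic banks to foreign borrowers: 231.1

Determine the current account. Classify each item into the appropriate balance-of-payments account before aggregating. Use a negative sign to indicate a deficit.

650.3

Goods: 793.9
Services: 106.3 - 128.5 - 74.1 - 272.5 + 106.0 + 104.8 = -158.0
Primary income: -30.6 + 59.0 + 116.7 - 102.9 = 42.2
Secondary income: -27.8
Current account = 793.9 + (-158.0) + 42.2 + (-27.8) = 650.3
(Excluded from the current account — financial account: purchases of foreign government bonds by domestic residents 374.8, new loans extended by domestic banks to foreign borrowers 231.1; capital account: acquisition of foreign patents and trademarks (non-produced assets) 30.1.)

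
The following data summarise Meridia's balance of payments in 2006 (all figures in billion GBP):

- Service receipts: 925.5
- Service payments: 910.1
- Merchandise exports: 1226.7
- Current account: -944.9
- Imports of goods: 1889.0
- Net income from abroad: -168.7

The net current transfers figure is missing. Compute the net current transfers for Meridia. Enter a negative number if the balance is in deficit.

-129.3

Current account = goods balance + services balance + net primary income + net secondary income
Sum of the known components = -815.6
Net current transfers = CA - (known components) = -944.9 - (-815.6) = -129.3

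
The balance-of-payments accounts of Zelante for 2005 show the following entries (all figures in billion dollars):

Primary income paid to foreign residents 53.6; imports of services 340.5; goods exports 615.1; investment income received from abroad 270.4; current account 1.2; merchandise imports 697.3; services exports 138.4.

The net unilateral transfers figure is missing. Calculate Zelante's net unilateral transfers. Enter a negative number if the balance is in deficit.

Current account = goods balance + services balance + net primary income + net secondary income
Sum of the known components = -67.5
Net unilateral transfers = CA - (known components) = 1.2 - (-67.5) = 68.7

68.7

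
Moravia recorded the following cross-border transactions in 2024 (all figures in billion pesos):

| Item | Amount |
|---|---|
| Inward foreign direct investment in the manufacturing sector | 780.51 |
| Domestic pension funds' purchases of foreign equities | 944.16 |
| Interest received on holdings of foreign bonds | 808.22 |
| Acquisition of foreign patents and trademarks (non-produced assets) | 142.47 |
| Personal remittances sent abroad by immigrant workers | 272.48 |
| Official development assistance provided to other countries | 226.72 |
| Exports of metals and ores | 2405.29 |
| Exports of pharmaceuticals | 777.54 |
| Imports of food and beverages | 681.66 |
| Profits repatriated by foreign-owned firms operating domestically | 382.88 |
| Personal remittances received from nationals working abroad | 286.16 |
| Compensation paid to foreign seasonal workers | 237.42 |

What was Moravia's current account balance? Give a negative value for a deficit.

Goods: 777.54 + 2405.29 - 681.66 = 2501.17
Primary income: 808.22 - 382.88 - 237.42 = 187.92
Secondary income: -226.72 - 272.48 + 286.16 = -213.04
Current account = 2501.17 + 187.92 + (-213.04) = 2476.05
(Excluded from the current account — financial account: inward foreign direct investment in the manufacturing sector 780.51, domestic pension funds' purchases of foreign equities 944.16; capital account: acquisition of foreign patents and trademarks (non-produced assets) 142.47.)

2476.05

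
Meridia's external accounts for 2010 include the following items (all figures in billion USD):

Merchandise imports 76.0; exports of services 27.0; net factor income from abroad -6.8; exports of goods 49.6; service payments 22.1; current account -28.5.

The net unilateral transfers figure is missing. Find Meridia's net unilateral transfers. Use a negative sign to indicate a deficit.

-0.2

Current account = goods balance + services balance + net primary income + net secondary income
Sum of the known components = -28.3
Net unilateral transfers = CA - (known components) = -28.5 - (-28.3) = -0.2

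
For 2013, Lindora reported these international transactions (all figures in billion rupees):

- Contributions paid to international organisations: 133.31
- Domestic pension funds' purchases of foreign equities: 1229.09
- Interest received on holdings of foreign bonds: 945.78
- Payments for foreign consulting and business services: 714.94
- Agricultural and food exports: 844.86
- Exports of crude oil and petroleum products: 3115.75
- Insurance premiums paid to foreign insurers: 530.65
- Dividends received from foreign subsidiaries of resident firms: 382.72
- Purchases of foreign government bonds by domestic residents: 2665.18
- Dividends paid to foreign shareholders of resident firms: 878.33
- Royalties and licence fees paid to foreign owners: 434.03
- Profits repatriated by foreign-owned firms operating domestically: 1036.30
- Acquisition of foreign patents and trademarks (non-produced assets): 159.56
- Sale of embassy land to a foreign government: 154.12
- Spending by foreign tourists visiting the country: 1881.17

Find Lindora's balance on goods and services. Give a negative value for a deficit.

Goods: 3115.75 + 844.86 = 3960.61
Services: -714.94 + 1881.17 - 434.03 - 530.65 = 201.55
Trade balance = 3960.61 + 201.55 = 4162.16
(Excluded from the trade balance — secondary income: contributions paid to international organisations 133.31; financial account: domestic pension funds' purchases of foreign equities 1229.09, purchases of foreign government bonds by domestic residents 2665.18; primary income: interest received on holdings of foreign bonds 945.78, dividends received from foreign subsidiaries of resident firms 382.72, dividends paid to foreign shareholders of resident firms 878.33, profits repatriated by foreign-owned firms operating domestically 1036.30; capital account: acquisition of foreign patents and trademarks (non-produced assets) 159.56, sale of embassy land to a foreign government 154.12.)

4162.16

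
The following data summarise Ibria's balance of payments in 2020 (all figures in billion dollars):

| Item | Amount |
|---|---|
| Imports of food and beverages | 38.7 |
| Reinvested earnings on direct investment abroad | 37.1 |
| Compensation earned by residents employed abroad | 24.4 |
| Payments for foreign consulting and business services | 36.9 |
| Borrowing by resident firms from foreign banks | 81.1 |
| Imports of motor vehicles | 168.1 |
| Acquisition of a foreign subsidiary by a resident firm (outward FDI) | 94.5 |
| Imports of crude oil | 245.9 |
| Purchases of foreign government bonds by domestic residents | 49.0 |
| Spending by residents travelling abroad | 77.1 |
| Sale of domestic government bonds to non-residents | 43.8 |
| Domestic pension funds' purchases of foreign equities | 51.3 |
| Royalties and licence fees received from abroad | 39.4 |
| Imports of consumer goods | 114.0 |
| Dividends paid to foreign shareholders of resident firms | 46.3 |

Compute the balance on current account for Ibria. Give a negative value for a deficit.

-626.1

Goods: -114.0 - 38.7 - 168.1 - 245.9 = -566.7
Services: -77.1 + 39.4 - 36.9 = -74.6
Primary income: 37.1 + 24.4 - 46.3 = 15.2
Current account = (-566.7) + (-74.6) + 15.2 = -626.1
(Excluded from the current account — financial account: borrowing by resident firms from foreign banks 81.1, acquisition of a foreign subsidiary by a resident firm (outward FDI) 94.5, purchases of foreign government bonds by domestic residents 49.0, sale of domestic government bonds to non-residents 43.8, domestic pension funds' purchases of foreign equities 51.3.)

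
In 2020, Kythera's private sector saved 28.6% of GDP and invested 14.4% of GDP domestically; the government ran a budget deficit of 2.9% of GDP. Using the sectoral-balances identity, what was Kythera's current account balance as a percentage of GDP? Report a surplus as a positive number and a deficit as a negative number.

By the sectoral-balances identity, CA = (S_private - I) + (T - G).
Private balance = 28.6 - 14.4 = 14.2
Government balance (T - G) = -2.9
CA = 14.2 + (-2.9) = 11.3

11.3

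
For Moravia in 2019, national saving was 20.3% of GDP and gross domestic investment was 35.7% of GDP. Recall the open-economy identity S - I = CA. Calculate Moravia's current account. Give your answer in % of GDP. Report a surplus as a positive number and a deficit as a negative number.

-15.4

S - I = CA (net lending to the rest of the world).
CA = S - I = 20.3 - 35.7 = -15.4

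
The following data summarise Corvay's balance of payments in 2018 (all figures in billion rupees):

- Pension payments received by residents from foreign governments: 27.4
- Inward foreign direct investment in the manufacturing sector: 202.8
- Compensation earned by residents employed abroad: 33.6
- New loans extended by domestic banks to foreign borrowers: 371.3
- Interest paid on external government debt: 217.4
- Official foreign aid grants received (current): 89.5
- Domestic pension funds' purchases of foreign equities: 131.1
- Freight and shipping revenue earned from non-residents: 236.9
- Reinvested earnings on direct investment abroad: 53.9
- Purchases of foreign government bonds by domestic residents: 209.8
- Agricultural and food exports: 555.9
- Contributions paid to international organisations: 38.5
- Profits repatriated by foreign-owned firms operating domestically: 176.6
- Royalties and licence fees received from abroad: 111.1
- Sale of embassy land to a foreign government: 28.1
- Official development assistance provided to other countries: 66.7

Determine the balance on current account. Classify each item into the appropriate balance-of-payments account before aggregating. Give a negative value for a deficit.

609.1

Goods: 555.9
Services: 111.1 + 236.9 = 348.0
Primary income: 53.9 + 33.6 - 176.6 - 217.4 = -306.5
Secondary income: 27.4 - 66.7 - 38.5 + 89.5 = 11.7
Current account = 555.9 + 348.0 + (-306.5) + 11.7 = 609.1
(Excluded from the current account — financial account: inward foreign direct investment in the manufacturing sector 202.8, new loans extended by domestic banks to foreign borrowers 371.3, domestic pension funds' purchases of foreign equities 131.1, purchases of foreign government bonds by domestic residents 209.8; capital account: sale of embassy land to a foreign government 28.1.)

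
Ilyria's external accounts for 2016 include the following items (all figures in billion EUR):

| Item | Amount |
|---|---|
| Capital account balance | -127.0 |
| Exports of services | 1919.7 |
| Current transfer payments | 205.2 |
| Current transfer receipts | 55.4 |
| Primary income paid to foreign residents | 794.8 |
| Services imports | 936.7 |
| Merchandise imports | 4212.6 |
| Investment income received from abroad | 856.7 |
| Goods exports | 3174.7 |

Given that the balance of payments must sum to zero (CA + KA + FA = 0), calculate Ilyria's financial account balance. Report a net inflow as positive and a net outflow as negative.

Goods balance = 3174.7 - 4212.6 = -1037.9
Services balance = 1919.7 - 936.7 = 983.0
Trade balance (goods + services) = -1037.9 + 983.0 = -54.9
Net primary income = 856.7 - 794.8 = 61.9
Net secondary income = 55.4 - 205.2 = -149.8
Current account = -54.9 + 61.9 + (-149.8) = -142.8
Financial account = -(-142.8 + (-127.0)) = 269.8

269.8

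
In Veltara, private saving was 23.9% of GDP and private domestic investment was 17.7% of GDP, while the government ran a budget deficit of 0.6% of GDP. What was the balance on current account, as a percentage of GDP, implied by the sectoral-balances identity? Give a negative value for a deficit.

5.6

By the sectoral-balances identity, CA = (S_private - I) + (T - G).
Private balance = 23.9 - 17.7 = 6.2
Government balance (T - G) = -0.6
CA = 6.2 + (-0.6) = 5.6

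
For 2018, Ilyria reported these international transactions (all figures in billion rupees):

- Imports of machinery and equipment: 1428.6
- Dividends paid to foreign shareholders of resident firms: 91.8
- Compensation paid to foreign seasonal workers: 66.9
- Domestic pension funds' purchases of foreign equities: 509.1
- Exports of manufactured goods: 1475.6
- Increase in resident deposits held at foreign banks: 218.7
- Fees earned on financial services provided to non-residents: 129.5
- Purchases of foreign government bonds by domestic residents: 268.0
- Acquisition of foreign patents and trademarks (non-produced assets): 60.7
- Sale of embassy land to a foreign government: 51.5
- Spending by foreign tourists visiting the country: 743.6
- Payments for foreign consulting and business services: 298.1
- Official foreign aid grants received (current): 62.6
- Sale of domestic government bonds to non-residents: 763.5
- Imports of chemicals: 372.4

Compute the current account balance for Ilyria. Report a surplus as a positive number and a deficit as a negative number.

153.5

Goods: -372.4 + 1475.6 - 1428.6 = -325.4
Services: 743.6 - 298.1 + 129.5 = 575.0
Primary income: -66.9 - 91.8 = -158.7
Secondary income: 62.6
Current account = (-325.4) + 575.0 + (-158.7) + 62.6 = 153.5
(Excluded from the current account — financial account: domestic pension funds' purchases of foreign equities 509.1, increase in resident deposits held at foreign banks 218.7, purchases of foreign government bonds by domestic residents 268.0, sale of domestic government bonds to non-residents 763.5; capital account: acquisition of foreign patents and trademarks (non-produced assets) 60.7, sale of embassy land to a foreign government 51.5.)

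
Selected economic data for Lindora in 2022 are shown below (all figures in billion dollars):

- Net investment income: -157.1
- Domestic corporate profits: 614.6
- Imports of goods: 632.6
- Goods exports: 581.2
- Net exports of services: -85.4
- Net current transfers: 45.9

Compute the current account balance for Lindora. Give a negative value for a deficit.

Goods balance = 581.2 - 632.6 = -51.4
Services balance = -85.4
Trade balance (goods + services) = -51.4 + (-85.4) = -136.8
Net primary income = -157.1
Net secondary income = 45.9
Current account = -136.8 + (-157.1) + 45.9 = -248.0

-248.0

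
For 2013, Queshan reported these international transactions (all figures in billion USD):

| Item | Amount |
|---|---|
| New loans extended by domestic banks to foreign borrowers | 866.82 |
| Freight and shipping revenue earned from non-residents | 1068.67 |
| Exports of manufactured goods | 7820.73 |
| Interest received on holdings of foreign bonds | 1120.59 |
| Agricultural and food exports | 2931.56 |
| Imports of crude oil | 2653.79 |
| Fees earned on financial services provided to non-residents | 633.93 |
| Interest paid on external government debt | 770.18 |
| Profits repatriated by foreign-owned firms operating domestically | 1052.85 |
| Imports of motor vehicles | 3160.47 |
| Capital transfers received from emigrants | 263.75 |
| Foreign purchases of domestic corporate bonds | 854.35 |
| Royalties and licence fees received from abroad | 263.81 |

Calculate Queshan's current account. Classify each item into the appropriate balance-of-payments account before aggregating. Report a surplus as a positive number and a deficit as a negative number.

Goods: -3160.47 + 7820.73 + 2931.56 - 2653.79 = 4938.03
Services: 633.93 + 1068.67 + 263.81 = 1966.41
Primary income: -770.18 - 1052.85 + 1120.59 = -702.44
Current account = 4938.03 + 1966.41 + (-702.44) = 6202.00
(Excluded from the current account — financial account: new loans extended by domestic banks to foreign borrowers 866.82, foreign purchases of domestic corporate bonds 854.35; capital account: capital transfers received from emigrants 263.75.)

6202.00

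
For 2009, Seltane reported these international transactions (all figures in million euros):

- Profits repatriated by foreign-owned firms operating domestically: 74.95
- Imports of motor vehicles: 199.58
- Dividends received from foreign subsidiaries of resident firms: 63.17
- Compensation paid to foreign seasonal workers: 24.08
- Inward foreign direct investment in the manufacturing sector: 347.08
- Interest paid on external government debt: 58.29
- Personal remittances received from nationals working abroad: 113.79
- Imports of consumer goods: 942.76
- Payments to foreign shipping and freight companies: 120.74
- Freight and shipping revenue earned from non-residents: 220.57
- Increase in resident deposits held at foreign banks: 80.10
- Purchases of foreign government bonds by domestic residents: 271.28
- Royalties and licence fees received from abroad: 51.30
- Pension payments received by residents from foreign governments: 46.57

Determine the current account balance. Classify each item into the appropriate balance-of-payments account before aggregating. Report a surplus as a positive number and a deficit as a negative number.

Goods: -942.76 - 199.58 = -1142.34
Services: 51.30 - 120.74 + 220.57 = 151.13
Primary income: -24.08 - 58.29 + 63.17 - 74.95 = -94.15
Secondary income: 46.57 + 113.79 = 160.36
Current account = (-1142.34) + 151.13 + (-94.15) + 160.36 = -925.00
(Excluded from the current account — financial account: inward foreign direct investment in the manufacturing sector 347.08, increase in resident deposits held at foreign banks 80.10, purchases of foreign government bonds by domestic residents 271.28.)

-925.00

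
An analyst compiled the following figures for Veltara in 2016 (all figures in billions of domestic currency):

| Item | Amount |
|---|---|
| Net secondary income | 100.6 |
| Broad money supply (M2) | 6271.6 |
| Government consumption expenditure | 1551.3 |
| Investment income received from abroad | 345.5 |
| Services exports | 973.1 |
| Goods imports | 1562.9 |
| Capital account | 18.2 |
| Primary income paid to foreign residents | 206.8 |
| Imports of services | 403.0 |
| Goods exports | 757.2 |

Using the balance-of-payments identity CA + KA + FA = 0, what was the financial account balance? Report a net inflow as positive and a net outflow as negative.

-21.9

Goods balance = 757.2 - 1562.9 = -805.7
Services balance = 973.1 - 403.0 = 570.1
Trade balance (goods + services) = -805.7 + 570.1 = -235.6
Net primary income = 345.5 - 206.8 = 138.7
Net secondary income = 100.6
Current account = -235.6 + 138.7 + 100.6 = 3.7
Financial account = -(3.7 + 18.2) = -21.9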